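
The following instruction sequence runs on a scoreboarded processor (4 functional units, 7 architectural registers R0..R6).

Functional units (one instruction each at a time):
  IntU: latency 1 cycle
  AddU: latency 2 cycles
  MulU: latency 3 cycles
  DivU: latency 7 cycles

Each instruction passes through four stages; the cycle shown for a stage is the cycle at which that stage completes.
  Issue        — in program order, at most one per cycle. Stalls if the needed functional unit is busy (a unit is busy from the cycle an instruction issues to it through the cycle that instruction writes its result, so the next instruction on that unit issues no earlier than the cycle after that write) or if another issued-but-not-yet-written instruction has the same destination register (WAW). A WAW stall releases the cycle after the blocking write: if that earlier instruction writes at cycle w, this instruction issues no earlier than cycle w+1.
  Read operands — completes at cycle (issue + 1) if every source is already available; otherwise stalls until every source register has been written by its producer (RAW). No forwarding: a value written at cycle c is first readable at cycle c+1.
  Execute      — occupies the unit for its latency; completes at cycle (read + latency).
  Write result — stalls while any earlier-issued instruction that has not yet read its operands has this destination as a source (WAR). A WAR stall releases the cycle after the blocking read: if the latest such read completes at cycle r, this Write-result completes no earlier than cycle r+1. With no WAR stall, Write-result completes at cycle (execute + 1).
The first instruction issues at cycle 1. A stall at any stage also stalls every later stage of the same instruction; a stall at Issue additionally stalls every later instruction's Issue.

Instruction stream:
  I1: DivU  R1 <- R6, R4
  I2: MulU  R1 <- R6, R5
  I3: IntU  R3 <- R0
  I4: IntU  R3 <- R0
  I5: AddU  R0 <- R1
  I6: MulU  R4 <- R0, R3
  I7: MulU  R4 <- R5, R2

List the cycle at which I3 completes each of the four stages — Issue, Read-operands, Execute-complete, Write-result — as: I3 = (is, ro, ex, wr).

I3 = (12, 13, 14, 15)

I1 -> (1, 2, 9, 10)
I2 -> (11, 12, 15, 16)  // WAW R1: wait I1 write@10
I3 -> (12, 13, 14, 15)
I4 -> (16, 17, 18, 19)  // struct: IntU busy until I3 writes@15
I5 -> (17, 18, 20, 21)
I6 -> (18, 22, 25, 26)  // RAW R0: wait I5 write@21
I7 -> (27, 28, 31, 32)  // struct: MulU busy until I6 writes@26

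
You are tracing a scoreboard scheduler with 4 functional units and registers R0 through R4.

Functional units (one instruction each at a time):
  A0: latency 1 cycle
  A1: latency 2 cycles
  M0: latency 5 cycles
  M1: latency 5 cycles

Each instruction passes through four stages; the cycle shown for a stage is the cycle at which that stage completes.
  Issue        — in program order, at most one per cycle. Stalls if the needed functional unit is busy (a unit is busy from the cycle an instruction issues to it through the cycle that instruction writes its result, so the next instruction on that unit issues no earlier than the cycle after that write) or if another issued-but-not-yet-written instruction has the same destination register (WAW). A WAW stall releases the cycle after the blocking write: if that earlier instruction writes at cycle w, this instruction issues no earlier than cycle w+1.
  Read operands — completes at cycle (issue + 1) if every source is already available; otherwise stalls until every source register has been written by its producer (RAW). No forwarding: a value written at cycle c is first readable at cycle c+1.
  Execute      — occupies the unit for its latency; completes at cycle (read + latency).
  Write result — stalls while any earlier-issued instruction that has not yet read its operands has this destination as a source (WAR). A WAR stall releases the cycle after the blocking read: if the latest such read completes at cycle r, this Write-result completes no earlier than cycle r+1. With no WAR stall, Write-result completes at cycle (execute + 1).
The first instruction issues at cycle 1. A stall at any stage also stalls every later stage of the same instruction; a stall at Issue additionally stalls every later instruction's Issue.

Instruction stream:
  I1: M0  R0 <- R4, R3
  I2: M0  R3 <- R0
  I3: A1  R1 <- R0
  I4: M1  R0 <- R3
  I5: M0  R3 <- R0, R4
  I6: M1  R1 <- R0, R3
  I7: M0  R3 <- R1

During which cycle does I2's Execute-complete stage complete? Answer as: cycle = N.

cycle = 15

I1  is:1  ro:2  ex:7  wr:8
I2  is:9  ro:10  ex:15  wr:16  — struct: M0 busy until I1 writes@8
I3  is:10  ro:11  ex:13  wr:14
I4  is:11  ro:17  ex:22  wr:23  — RAW R3: wait I2 write@16
I5  is:17  ro:24  ex:29  wr:30  — struct: M0 busy until I2 writes@16, RAW R0: wait I4 write@23
I6  is:24  ro:31  ex:36  wr:37  — struct: M1 busy until I4 writes@23, RAW R3: wait I5 write@30
I7  is:31  ro:38  ex:43  wr:44  — struct: M0 busy until I5 writes@30, RAW R1: wait I6 write@37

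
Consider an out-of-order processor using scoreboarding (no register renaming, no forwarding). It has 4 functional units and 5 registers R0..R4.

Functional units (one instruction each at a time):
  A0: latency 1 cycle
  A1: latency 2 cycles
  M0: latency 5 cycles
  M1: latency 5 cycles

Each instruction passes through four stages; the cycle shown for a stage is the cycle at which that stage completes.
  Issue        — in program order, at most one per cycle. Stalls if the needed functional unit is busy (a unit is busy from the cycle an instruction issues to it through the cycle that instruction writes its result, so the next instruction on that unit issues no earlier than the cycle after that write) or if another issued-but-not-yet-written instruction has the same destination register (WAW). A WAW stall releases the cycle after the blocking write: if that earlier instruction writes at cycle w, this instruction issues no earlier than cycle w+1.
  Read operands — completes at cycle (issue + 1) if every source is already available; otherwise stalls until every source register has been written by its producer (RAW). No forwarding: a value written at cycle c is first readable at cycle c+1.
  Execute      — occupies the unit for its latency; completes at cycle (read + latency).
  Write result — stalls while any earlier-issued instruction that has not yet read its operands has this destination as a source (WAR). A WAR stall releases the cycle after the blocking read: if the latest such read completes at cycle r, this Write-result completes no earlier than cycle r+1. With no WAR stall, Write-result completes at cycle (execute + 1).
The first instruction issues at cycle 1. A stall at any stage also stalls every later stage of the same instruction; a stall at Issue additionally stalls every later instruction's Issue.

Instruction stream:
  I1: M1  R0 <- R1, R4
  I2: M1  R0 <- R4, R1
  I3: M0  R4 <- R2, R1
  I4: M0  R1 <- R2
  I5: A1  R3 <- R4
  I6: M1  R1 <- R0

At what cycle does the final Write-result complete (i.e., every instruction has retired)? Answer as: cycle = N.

cycle = 33

I1 -> (1, 2, 7, 8)
I2 -> (9, 10, 15, 16)  // struct: M1 busy until I1 writes@8
I3 -> (10, 11, 16, 17)
I4 -> (18, 19, 24, 25)  // struct: M0 busy until I3 writes@17
I5 -> (19, 20, 22, 23)
I6 -> (26, 27, 32, 33)  // WAW R1: wait I4 write@25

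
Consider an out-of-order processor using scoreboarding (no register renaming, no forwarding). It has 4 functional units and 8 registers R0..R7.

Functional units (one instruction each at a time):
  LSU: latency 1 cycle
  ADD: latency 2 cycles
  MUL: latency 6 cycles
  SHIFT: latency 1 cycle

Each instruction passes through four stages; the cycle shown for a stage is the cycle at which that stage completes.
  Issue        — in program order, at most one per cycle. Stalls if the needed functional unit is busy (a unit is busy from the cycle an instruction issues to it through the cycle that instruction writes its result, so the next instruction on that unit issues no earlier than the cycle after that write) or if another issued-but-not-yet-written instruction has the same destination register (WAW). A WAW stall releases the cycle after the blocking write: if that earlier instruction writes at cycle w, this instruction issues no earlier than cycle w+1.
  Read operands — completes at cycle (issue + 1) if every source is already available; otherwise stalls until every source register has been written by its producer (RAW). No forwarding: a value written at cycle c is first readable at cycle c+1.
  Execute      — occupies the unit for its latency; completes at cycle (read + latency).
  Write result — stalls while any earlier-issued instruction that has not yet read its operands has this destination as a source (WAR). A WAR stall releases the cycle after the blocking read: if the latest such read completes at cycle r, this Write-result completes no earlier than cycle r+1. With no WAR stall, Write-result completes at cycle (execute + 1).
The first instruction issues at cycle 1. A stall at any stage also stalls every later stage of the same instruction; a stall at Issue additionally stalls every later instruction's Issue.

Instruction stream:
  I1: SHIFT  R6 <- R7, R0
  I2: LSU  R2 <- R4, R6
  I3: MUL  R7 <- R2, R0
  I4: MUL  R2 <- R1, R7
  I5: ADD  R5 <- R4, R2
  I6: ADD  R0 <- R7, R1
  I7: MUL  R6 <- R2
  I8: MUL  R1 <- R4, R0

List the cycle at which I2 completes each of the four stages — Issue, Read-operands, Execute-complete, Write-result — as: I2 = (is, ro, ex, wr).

I2 = (2, 5, 6, 7)

[1] issue I1 (SHIFT)
[2] I1 read-ops · issue I2 (LSU)
[3] I1 finished on SHIFT · issue I3 (MUL)
[4] I1→R6
[5] I2 read-ops
[6] I2 finished on LSU
[7] I2→R2
[8] I3 read-ops
[14] I3 finished on MUL
[15] I3→R7
[16] issue I4 (MUL)
[17] I4 read-ops · issue I5 (ADD)
[23] I4 finished on MUL
[24] I4→R2
[25] I5 read-ops
[27] I5 finished on ADD
[28] I5→R5
[29] issue I6 (ADD)
[30] I6 read-ops · issue I7 (MUL)
[31] I7 read-ops
[32] I6 finished on ADD
[33] I6→R0
[37] I7 finished on MUL
[38] I7→R6
[39] issue I8 (MUL)
[40] I8 read-ops
[46] I8 finished on MUL
[47] I8→R1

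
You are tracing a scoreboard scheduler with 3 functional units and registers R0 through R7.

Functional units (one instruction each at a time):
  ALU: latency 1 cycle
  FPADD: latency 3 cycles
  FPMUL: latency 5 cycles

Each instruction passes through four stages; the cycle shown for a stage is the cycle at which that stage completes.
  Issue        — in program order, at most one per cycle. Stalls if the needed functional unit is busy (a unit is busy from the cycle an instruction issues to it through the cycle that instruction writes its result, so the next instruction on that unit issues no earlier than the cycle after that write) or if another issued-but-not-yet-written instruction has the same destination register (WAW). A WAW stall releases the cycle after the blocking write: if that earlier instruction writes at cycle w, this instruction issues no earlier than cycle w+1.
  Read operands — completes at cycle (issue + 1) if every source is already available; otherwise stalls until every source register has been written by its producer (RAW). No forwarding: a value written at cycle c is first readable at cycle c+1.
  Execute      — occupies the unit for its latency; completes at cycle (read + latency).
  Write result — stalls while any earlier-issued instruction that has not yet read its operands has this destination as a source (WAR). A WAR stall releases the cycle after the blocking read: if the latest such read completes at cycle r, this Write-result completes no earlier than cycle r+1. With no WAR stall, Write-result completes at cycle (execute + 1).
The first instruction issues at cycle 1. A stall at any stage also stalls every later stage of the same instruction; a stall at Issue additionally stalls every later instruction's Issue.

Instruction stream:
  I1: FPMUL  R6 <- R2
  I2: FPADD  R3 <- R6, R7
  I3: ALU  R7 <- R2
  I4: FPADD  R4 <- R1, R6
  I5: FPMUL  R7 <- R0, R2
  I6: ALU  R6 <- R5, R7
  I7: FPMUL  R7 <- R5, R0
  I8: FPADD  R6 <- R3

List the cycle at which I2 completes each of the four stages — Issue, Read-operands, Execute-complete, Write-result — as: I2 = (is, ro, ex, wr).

I2 = (2, 9, 12, 13)

[1] I1→FPMUL
[2] I1 RO · I2→FPADD
[3] I3→ALU
[4] I3 RO
[5] I3 EX
[7] I1 EX
[8] I1 WR R6
[9] I2 RO
[10] I3 WR R7
[12] I2 EX
[13] I2 WR R3
[14] I4→FPADD
[15] I4 RO · I5→FPMUL
[16] I5 RO · I6→ALU
[18] I4 EX
[19] I4 WR R4
[21] I5 EX
[22] I5 WR R7
[23] I6 RO · I7→FPMUL
[24] I6 EX · I7 RO
[25] I6 WR R6
[26] I8→FPADD
[27] I8 RO
[29] I7 EX
[30] I7 WR R7 · I8 EX
[31] I8 WR R6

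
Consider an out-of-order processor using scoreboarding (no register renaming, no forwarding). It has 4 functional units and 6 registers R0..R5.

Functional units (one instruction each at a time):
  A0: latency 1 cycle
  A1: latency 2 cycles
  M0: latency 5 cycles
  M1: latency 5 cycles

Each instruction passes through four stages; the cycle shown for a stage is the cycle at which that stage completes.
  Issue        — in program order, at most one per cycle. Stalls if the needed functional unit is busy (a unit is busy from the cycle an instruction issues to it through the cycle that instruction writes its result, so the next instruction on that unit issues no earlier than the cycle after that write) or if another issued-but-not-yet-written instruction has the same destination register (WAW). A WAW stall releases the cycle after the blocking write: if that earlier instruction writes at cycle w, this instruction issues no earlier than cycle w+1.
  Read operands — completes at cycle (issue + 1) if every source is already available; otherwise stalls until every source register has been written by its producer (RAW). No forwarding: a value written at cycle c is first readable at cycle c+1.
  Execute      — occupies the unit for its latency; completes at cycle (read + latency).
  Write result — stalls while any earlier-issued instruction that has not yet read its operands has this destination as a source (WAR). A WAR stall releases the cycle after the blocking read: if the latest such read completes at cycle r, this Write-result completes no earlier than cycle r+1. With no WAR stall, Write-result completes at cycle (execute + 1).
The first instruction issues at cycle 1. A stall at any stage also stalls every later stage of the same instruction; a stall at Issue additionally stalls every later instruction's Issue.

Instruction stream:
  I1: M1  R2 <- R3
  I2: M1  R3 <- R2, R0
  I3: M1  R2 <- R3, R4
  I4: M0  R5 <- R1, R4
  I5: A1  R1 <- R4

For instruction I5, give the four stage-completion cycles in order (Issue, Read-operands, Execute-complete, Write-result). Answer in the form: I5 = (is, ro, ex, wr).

c1: I1→M1
c2: I1 RO
c7: I1 EX
c8: I1 WR R2
c9: I2→M1
c10: I2 RO
c15: I2 EX
c16: I2 WR R3
c17: I3→M1
c18: I3 RO · I4→M0
c19: I4 RO · I5→A1
c20: I5 RO
c22: I5 EX
c23: I3 EX · I5 WR R1
c24: I3 WR R2 · I4 EX
c25: I4 WR R5

I5 = (19, 20, 22, 23)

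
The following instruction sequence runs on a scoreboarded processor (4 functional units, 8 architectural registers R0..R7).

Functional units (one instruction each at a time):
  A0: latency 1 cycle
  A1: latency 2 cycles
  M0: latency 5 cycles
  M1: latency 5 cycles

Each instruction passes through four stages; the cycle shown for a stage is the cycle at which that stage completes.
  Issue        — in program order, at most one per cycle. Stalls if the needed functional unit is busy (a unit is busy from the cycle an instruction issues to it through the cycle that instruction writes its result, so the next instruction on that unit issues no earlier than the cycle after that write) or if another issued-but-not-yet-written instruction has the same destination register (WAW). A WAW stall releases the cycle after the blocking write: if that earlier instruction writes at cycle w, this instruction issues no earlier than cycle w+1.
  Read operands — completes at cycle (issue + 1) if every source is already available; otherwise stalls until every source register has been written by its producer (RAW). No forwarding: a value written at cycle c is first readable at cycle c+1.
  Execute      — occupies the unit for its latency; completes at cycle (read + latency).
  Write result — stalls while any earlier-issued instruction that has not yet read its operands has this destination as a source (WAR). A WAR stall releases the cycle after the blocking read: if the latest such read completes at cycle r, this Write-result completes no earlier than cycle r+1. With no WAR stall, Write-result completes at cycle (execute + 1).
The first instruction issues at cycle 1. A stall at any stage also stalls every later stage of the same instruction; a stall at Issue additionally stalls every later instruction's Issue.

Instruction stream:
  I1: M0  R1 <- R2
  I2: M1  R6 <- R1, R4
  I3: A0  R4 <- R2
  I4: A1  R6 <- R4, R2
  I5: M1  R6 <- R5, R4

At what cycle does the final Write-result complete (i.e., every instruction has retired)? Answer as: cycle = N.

[I1] 1/2/7/8
[I2] 2/9/14/15  (RAW R1: wait I1 write@8)
[I3] 3/4/5/10  (WAR R4: wait I2 read@9)
[I4] 16/17/19/20  (WAW R6: wait I2 write@15)
[I5] 21/22/27/28  (WAW R6: wait I4 write@20)

cycle = 28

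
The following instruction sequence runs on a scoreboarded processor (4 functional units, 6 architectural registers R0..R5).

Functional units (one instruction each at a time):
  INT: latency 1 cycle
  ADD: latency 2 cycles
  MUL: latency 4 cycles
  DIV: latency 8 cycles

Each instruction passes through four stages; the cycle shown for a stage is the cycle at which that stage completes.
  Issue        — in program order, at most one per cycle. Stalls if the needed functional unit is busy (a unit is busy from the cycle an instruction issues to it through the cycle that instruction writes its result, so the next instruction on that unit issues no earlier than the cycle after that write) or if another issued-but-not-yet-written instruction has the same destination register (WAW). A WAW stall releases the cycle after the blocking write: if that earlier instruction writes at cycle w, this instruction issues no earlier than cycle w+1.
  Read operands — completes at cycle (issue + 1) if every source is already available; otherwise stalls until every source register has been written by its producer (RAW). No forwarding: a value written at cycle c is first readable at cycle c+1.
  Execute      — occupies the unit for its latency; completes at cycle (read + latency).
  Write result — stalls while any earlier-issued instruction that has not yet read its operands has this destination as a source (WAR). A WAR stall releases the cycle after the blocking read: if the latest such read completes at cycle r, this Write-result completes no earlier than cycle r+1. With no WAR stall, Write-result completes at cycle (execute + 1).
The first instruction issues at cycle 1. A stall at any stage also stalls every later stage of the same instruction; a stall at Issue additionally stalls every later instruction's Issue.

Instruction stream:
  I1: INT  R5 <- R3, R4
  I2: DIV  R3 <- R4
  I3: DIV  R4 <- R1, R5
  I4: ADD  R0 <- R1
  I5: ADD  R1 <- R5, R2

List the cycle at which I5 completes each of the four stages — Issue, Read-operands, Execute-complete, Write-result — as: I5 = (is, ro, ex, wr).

I5 = (19, 20, 22, 23)

I1  is:1  ro:2  ex:3  wr:4
I2  is:2  ro:3  ex:11  wr:12
I3  is:13  ro:14  ex:22  wr:23  — struct: DIV busy until I2 writes@12
I4  is:14  ro:15  ex:17  wr:18
I5  is:19  ro:20  ex:22  wr:23  — struct: ADD busy until I4 writes@18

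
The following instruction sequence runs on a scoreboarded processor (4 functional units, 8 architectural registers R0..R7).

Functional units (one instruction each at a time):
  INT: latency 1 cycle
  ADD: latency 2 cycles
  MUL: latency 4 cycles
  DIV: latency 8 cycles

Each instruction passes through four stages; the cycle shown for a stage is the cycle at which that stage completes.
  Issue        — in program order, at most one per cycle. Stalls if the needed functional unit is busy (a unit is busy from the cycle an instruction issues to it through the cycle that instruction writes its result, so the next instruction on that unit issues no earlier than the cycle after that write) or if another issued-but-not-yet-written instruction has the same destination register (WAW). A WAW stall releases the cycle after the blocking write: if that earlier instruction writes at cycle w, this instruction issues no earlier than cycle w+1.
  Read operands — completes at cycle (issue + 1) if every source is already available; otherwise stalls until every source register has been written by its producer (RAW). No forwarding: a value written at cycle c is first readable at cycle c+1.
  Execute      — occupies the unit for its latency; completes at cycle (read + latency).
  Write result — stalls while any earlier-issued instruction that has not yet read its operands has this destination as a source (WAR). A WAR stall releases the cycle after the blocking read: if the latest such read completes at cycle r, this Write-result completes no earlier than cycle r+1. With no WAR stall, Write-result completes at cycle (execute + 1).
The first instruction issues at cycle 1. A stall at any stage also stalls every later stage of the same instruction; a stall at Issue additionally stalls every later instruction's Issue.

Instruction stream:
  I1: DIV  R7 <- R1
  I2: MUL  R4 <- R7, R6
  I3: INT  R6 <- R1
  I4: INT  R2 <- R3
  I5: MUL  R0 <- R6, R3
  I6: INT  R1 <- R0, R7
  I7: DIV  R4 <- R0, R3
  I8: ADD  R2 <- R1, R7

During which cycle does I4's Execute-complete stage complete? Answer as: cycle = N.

cycle 1: I1→DIV
cycle 2: I1 RO · I2→MUL
cycle 3: I3→INT
cycle 4: I3 RO
cycle 5: I3 EX
cycle 10: I1 EX
cycle 11: I1 WR R7
cycle 12: I2 RO
cycle 13: I3 WR R6
cycle 14: I4→INT
cycle 15: I4 RO
cycle 16: I2 EX · I4 EX
cycle 17: I2 WR R4 · I4 WR R2
cycle 18: I5→MUL
cycle 19: I5 RO · I6→INT
cycle 20: I7→DIV
cycle 21: I8→ADD
cycle 23: I5 EX
cycle 24: I5 WR R0
cycle 25: I6 RO · I7 RO
cycle 26: I6 EX
cycle 27: I6 WR R1
cycle 28: I8 RO
cycle 30: I8 EX
cycle 31: I8 WR R2
cycle 33: I7 EX
cycle 34: I7 WR R4

cycle = 16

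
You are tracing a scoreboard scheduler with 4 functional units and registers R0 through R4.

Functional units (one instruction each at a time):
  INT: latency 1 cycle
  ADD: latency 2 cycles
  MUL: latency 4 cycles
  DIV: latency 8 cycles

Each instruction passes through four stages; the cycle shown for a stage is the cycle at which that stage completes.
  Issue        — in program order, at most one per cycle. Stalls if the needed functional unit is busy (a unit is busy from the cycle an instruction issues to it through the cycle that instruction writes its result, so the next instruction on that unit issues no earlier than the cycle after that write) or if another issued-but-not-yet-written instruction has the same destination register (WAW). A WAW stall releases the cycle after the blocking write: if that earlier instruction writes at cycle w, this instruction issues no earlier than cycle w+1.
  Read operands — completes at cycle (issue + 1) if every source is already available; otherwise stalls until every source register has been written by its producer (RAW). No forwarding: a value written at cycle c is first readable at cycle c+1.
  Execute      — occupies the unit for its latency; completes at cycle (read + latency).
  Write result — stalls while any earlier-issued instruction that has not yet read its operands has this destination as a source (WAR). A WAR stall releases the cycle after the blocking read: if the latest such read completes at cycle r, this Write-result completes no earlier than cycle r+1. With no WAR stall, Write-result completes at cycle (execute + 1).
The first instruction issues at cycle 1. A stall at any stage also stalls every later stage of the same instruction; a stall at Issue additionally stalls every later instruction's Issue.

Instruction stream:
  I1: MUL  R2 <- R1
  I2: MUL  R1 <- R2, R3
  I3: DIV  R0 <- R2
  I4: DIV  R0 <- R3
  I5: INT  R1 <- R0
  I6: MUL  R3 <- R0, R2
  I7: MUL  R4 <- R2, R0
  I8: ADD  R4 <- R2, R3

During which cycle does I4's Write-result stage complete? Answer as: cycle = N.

cycle = 30

  I1 | 1 | 2 | 6 | 7
  I2 | 8 | 9 | 13 | 14   struct: MUL busy until I1 writes@7
  I3 | 9 | 10 | 18 | 19
  I4 | 20 | 21 | 29 | 30   struct: DIV busy until I3 writes@19
  I5 | 21 | 31 | 32 | 33   RAW R0: wait I4 write@30
  I6 | 22 | 31 | 35 | 36   RAW R0: wait I4 write@30
  I7 | 37 | 38 | 42 | 43   struct: MUL busy until I6 writes@36
  I8 | 44 | 45 | 47 | 48   WAW R4: wait I7 write@43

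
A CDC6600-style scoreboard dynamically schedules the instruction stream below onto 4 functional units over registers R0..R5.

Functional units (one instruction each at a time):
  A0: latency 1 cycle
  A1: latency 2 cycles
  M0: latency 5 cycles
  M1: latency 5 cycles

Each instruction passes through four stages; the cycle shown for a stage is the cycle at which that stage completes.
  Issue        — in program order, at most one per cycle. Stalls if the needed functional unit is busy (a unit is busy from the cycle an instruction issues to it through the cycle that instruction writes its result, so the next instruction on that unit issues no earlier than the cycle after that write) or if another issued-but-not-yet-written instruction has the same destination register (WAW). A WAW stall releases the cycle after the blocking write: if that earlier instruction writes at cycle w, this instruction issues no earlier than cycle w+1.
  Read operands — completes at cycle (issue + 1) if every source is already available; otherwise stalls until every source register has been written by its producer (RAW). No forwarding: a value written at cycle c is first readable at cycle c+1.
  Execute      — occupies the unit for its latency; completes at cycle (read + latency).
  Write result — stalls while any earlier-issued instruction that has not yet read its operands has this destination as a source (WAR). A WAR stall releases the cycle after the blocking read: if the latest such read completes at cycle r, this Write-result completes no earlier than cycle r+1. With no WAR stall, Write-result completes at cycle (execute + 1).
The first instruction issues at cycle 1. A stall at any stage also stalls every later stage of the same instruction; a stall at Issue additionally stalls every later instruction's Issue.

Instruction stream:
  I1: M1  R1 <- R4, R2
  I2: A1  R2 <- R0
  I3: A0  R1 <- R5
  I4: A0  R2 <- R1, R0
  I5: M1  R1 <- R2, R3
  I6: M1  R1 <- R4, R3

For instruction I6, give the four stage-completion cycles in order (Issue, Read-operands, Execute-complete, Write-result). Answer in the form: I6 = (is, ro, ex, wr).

I6 = (24, 25, 30, 31)

I1 -> (1, 2, 7, 8)
I2 -> (2, 3, 5, 6)
I3 -> (9, 10, 11, 12)  // WAW R1: wait I1 write@8
I4 -> (13, 14, 15, 16)  // struct: A0 busy until I3 writes@12
I5 -> (14, 17, 22, 23)  // RAW R2: wait I4 write@16
I6 -> (24, 25, 30, 31)  // struct: M1 busy until I5 writes@23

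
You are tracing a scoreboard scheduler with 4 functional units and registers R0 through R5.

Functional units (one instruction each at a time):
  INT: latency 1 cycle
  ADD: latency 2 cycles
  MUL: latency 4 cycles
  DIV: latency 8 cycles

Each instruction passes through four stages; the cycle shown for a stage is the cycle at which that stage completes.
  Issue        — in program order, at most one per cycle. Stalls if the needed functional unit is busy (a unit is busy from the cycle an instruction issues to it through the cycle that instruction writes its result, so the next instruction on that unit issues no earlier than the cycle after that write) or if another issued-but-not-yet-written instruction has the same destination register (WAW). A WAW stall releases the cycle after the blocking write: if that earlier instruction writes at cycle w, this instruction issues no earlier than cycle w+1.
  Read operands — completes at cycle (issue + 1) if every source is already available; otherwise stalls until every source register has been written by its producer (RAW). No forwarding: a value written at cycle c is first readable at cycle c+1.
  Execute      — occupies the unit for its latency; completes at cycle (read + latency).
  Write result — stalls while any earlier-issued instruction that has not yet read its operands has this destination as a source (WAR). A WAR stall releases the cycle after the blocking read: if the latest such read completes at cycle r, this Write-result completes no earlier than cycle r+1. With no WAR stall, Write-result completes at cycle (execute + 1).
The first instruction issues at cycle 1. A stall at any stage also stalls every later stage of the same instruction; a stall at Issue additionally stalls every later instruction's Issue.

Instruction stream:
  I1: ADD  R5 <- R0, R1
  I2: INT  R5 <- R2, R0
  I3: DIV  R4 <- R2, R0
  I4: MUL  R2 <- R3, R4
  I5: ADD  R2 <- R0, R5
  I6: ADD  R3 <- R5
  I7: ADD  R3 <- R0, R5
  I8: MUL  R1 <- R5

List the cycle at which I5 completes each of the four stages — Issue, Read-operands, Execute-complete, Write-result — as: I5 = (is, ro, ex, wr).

cycle 1: I1→ADD
cycle 2: I1 RO
cycle 4: I1 EX
cycle 5: I1 WR R5
cycle 6: I2→INT
cycle 7: I2 RO · I3→DIV
cycle 8: I2 EX · I3 RO · I4→MUL
cycle 9: I2 WR R5
cycle 16: I3 EX
cycle 17: I3 WR R4
cycle 18: I4 RO
cycle 22: I4 EX
cycle 23: I4 WR R2
cycle 24: I5→ADD
cycle 25: I5 RO
cycle 27: I5 EX
cycle 28: I5 WR R2
cycle 29: I6→ADD
cycle 30: I6 RO
cycle 32: I6 EX
cycle 33: I6 WR R3
cycle 34: I7→ADD
cycle 35: I7 RO · I8→MUL
cycle 36: I8 RO
cycle 37: I7 EX
cycle 38: I7 WR R3
cycle 40: I8 EX
cycle 41: I8 WR R1

I5 = (24, 25, 27, 28)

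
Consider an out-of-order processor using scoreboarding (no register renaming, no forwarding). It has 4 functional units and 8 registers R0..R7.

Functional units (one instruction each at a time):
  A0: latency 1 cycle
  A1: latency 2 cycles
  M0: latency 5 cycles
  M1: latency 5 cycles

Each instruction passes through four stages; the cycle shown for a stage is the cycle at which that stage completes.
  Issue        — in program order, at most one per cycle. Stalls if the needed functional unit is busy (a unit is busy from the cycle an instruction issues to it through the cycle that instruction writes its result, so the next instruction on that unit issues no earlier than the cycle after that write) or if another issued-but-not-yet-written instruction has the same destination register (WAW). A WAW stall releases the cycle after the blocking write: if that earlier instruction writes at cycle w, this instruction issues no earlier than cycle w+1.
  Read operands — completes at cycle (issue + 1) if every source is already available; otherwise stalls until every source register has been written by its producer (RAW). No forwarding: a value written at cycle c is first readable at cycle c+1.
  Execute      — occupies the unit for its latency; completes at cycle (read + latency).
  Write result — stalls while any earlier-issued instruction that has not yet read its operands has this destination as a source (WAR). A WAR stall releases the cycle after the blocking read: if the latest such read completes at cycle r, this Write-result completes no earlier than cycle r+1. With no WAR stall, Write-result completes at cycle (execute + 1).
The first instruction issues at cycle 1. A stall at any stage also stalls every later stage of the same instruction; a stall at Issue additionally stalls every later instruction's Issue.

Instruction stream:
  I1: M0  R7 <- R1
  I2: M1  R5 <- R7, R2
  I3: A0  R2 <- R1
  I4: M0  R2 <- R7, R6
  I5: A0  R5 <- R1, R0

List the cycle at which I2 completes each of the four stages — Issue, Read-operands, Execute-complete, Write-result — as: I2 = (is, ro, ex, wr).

I2 = (2, 9, 14, 15)

I1  is:1  ro:2  ex:7  wr:8
I2  is:2  ro:9  ex:14  wr:15  — RAW R7: wait I1 write@8
I3  is:3  ro:4  ex:5  wr:10  — WAR R2: wait I2 read@9
I4  is:11  ro:12  ex:17  wr:18  — WAW R2: wait I3 write@10
I5  is:16  ro:17  ex:18  wr:19  — WAW R5: wait I2 write@15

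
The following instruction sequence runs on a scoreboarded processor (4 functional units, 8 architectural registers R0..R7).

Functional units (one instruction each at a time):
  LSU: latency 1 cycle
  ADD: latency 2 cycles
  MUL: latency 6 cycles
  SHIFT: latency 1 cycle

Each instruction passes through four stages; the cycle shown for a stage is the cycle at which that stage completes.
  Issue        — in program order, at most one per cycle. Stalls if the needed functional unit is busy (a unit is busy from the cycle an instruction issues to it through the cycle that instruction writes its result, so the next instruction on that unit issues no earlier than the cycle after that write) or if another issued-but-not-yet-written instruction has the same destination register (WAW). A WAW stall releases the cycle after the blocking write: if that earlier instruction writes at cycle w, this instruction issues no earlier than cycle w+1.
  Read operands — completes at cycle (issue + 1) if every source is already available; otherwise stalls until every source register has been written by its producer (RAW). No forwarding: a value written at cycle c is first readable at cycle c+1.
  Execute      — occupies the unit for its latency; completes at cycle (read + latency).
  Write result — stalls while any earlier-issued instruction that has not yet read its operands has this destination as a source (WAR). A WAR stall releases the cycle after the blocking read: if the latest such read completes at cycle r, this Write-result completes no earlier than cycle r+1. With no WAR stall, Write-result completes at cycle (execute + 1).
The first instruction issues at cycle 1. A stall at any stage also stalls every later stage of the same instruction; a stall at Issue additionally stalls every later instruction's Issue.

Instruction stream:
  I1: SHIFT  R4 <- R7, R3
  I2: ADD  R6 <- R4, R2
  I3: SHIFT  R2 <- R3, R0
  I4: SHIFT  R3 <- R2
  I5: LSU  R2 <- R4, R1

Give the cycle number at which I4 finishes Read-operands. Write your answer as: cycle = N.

cycle = 10

I1  is:1  ro:2  ex:3  wr:4
I2  is:2  ro:5  ex:7  wr:8  — RAW R4: wait I1 write@4
I3  is:5  ro:6  ex:7  wr:8  — struct: SHIFT busy until I1 writes@4
I4  is:9  ro:10  ex:11  wr:12  — struct: SHIFT busy until I3 writes@8
I5  is:10  ro:11  ex:12  wr:13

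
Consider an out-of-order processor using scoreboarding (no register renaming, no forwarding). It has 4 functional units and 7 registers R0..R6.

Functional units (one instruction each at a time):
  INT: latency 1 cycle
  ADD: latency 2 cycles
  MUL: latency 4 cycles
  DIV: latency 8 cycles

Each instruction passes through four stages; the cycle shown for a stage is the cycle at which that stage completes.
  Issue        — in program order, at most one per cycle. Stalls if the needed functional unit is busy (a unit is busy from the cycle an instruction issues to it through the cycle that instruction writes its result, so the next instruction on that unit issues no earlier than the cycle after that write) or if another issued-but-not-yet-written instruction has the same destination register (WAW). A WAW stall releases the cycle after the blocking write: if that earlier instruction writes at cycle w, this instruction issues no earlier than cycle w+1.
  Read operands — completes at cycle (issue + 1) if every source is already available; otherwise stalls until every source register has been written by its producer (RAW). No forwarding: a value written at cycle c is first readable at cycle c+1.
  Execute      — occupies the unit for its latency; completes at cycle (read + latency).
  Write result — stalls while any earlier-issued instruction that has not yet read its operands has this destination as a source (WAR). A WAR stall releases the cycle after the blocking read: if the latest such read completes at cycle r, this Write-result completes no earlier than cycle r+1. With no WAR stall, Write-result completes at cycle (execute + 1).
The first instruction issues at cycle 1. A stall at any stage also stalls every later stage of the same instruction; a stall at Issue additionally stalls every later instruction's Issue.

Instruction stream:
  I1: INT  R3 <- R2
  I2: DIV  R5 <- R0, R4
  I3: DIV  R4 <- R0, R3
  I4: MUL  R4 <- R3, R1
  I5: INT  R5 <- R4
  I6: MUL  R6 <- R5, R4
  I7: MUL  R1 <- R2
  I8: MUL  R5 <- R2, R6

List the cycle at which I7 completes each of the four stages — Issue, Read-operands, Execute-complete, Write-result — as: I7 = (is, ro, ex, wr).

I7 = (40, 41, 45, 46)

t=1  I1→INT
t=2  I1 RO · I2→DIV
t=3  I1 EX · I2 RO
t=4  I1 WR R3
t=11  I2 EX
t=12  I2 WR R5
t=13  I3→DIV
t=14  I3 RO
t=22  I3 EX
t=23  I3 WR R4
t=24  I4→MUL
t=25  I4 RO · I5→INT
t=29  I4 EX
t=30  I4 WR R4
t=31  I5 RO · I6→MUL
t=32  I5 EX
t=33  I5 WR R5
t=34  I6 RO
t=38  I6 EX
t=39  I6 WR R6
t=40  I7→MUL
t=41  I7 RO
t=45  I7 EX
t=46  I7 WR R1
t=47  I8→MUL
t=48  I8 RO
t=52  I8 EX
t=53  I8 WR R5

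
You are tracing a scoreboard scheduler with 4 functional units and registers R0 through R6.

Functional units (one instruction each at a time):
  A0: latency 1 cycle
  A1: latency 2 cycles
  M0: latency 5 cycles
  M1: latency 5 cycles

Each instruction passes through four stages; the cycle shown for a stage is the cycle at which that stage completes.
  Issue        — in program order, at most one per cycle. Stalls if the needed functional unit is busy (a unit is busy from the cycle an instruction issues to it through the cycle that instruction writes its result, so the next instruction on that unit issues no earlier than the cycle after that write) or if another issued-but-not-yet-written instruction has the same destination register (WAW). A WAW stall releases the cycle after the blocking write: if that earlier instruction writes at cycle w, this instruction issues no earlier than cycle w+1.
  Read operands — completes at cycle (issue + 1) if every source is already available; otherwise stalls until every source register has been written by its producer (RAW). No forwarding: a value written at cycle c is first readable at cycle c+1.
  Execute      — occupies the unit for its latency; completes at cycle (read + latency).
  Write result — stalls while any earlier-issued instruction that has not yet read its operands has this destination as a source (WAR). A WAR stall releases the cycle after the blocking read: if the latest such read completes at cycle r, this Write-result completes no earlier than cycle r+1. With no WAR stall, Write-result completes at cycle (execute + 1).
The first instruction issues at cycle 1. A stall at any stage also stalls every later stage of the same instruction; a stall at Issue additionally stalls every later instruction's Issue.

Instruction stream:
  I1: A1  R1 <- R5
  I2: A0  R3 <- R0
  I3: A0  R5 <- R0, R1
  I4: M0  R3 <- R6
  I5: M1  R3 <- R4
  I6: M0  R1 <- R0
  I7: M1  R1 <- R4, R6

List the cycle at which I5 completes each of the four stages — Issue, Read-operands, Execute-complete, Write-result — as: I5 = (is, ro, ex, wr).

I5 = (15, 16, 21, 22)

cycle 1: issue I1 (A1)
cycle 2: I1 read-ops, issue I2 (A0)
cycle 3: I2 read-ops
cycle 4: I1 finished on A1, I2 finished on A0
cycle 5: I1→R1, I2→R3
cycle 6: issue I3 (A0)
cycle 7: I3 read-ops, issue I4 (M0)
cycle 8: I3 finished on A0, I4 read-ops
cycle 9: I3→R5
cycle 13: I4 finished on M0
cycle 14: I4→R3
cycle 15: issue I5 (M1)
cycle 16: I5 read-ops, issue I6 (M0)
cycle 17: I6 read-ops
cycle 21: I5 finished on M1
cycle 22: I5→R3, I6 finished on M0
cycle 23: I6→R1
cycle 24: issue I7 (M1)
cycle 25: I7 read-ops
cycle 30: I7 finished on M1
cycle 31: I7→R1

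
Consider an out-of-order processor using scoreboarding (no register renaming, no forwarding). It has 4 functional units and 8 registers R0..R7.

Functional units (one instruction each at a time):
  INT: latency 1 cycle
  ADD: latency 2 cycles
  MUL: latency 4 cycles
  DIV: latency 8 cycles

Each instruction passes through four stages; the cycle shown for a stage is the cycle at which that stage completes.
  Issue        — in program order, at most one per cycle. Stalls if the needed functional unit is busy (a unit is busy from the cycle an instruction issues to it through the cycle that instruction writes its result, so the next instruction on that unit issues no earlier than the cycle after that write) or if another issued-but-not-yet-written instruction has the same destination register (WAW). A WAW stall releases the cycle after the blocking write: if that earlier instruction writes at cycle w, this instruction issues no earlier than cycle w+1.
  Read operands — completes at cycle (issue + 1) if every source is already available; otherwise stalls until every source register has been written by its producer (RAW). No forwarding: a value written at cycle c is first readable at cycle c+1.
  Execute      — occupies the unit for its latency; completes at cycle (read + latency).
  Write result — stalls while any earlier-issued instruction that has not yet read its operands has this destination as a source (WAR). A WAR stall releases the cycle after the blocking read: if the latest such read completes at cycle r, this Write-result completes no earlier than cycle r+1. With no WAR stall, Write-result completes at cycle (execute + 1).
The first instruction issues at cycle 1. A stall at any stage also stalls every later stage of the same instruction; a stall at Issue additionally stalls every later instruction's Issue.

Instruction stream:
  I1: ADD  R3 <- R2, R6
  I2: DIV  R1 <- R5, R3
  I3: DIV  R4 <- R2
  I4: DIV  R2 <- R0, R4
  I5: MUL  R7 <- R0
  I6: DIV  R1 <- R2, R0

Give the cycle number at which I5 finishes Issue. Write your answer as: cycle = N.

cycle 1: I1 dispatched to ADD
cycle 2: I1 operands ready, I2 dispatched to DIV
cycle 4: I1 complete
cycle 5: R3←I1
cycle 6: I2 operands ready
cycle 14: I2 complete
cycle 15: R1←I2
cycle 16: I3 dispatched to DIV
cycle 17: I3 operands ready
cycle 25: I3 complete
cycle 26: R4←I3
cycle 27: I4 dispatched to DIV
cycle 28: I4 operands ready, I5 dispatched to MUL
cycle 29: I5 operands ready
cycle 33: I5 complete
cycle 34: R7←I5
cycle 36: I4 complete
cycle 37: R2←I4
cycle 38: I6 dispatched to DIV
cycle 39: I6 operands ready
cycle 47: I6 complete
cycle 48: R1←I6

cycle = 28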